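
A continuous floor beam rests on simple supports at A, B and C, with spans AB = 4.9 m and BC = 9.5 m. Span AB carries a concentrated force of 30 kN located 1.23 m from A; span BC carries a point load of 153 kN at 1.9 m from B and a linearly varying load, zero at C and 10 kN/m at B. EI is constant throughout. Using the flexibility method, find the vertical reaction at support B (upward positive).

Take M_B as the redundant. Released structure: two simple spans AB and BC with a hinge at B.
End slopes at the hinge B, treating each span as simply supported:
  span AB: point load 30 at a = 1.23: Pab(L + a)/(6LEI) = 28.24/EI
  span BC: point load 153 at a = 1.9: Pab(L + b)/(6LEI) = 662.8/EI
  span BC: triangular load, peak 10: w₀L³/(45EI) = 190.5/EI
  relative rotation θ_0 = (28.24 + 853.3)/EI = 881.6/EI
A unit hogging moment at B produces rotation L₁/(3EI) + L₂/(3EI) = 4.8/EI.
Slope continuity at B: θ_0 = M_B·4.8/EI, so M_B = 881.6/4.8 = 183.7 kN·m (hogging).
Span AB, ΣM about A with M_B applied at B: R_B^{AB}·4.9 = 36.9 + 183.7, so R_B^{AB} = 45.01 kN and R_A = 30 − 45.01 = -15.01 kN.
Span BC, ΣM about C: R_B^{BC}·9.5 = 1464 + 183.7, so R_B^{BC} = 173.4 kN and R_C = 200.5 − 173.4 = 27.1 kN.
R_B = 45.01 + 173.4 = 218.4 kN.

R_B = 218.4 kN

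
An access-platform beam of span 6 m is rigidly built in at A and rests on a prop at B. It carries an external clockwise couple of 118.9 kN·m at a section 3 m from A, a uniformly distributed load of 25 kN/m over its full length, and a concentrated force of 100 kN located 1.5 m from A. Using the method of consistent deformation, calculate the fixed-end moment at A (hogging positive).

Remove the prop at B; the released (primary) structure is a cantilever built in at A.
Free-end deflection of the primary structure under the applied loading (downward +):
  clockwise couple 118.9 at a = 3: M₀a(2L − a)/(2EI) = 1605/EI
  UDL 25: wL⁴/(8EI) = 4050/EI
  point load 100 at a = 1.5: Pa²(3L − a)/(6EI) = 618.8/EI
  δ_0 = 6274/EI
Flexibility coefficient — unit upward force at B: δ_{BB} = L³/(3EI) = 72/EI.
Compatibility at B: δ_0 − R_B·δ_{BB} = 0, so R_B = 6274/72 = 87.14 kN.
Moment equilibrium about A: M_A = Σ(load moments about A) − R_B·L = 718.9 − 87.14×6 = 196.1 kN·m.

M_A = 196.1 kN·m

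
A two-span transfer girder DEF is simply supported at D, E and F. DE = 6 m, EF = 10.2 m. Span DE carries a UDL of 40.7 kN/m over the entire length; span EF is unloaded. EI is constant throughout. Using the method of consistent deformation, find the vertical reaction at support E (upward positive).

Take M_E as the redundant. Released structure: two simple spans DE and EF with a hinge at E.
End slopes at the hinge E, treating each span as simply supported:
  span DE: UDL 40.7: wL³/(24EI) = 366.3/EI
  relative rotation θ_0 = (366.3 + 0)/EI = 366.3/EI
A unit hogging moment at E produces rotation L₁/(3EI) + L₂/(3EI) = 5.4/EI.
Compatibility: M_E·(L₁+L₂)/(3EI) = θ_0, giving M_E = 67.83 kN·m (hogging).
Span DE, ΣM about D with M_E applied at E: R_E^{DE}·6 = 732.6 + 67.83, so R_E^{DE} = 133.4 kN and R_D = 244.2 − 133.4 = 110.8 kN.
Span EF, ΣM about F: R_E^{EF}·10.2 = 0 + 67.83, so R_E^{EF} = 6.65 kN and R_F = 0 − 6.65 = -6.65 kN.
R_E = 133.4 + 6.65 = 140.1 kN.

R_E = 140.1 kN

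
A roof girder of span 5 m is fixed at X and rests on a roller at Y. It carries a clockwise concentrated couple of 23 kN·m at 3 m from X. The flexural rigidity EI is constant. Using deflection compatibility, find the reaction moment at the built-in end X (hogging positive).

M_X = -5.98 kN·m

Take the reaction at Y as the redundant and release it; the primary structure is a cantilever fixed at X.
Deflection at Y on the released cantilever, summing each load's contribution:
  clockwise couple 23 at a = 3: M₀a(2L − a)/(2EI) = 241.5/EI
Tip deflection under a unit load at Y: L³/(3EI) = 41.67/EI.
The prop prevents deflection at Y: R_Y = δ_0/δ_{YY} = 241.5/41.67 = 5.796 kN.
Moment equilibrium about X: M_X = Σ(load moments about X) − R_Y·L = 23 − 5.796×5 = -5.98 kN·m.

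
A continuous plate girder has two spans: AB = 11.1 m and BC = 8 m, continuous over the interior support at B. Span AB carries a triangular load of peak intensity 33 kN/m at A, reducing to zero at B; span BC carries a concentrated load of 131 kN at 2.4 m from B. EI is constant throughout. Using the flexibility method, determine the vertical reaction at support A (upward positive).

R_A = 102.6 kN

Insert a hinge at B; M_B is the redundant, and each span becomes simply supported.
Discontinuity in slope at B on the released structure — sum the simple-span end rotations:
  span AB: triangular load, peak 33: 7w₀L³/(360EI) = 877.6/EI
  span BC: point load 131 at a = 2.4: Pab(L + b)/(6LEI) = 498.8/EI
  relative rotation θ_0 = (877.6 + 498.8)/EI = 1376/EI
A unit hogging moment at B produces rotation L₁/(3EI) + L₂/(3EI) = 6.367/EI.
Compatibility: M_B·(L₁+L₂)/(3EI) = θ_0, giving M_B = 216.2 kN·m (hogging).
Span AB, ΣM about A with M_B applied at B: R_B^{AB}·11.1 = 677.7 + 216.2, so R_B^{AB} = 80.53 kN and R_A = 183.2 − 80.53 = 102.6 kN.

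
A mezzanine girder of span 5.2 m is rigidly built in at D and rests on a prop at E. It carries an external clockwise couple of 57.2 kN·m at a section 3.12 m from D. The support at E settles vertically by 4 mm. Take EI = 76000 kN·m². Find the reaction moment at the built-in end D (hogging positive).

Release the roller at E. Primary structure: cantilever fixed at D.
Primary-structure tip deflection at E by superposition:
  clockwise couple 57.2 at a = 3.12: M₀a(2L − a)/(2EI) = 649.6/EI
Tip deflection under a unit load at E: L³/(3EI) = 46.87/EI.
With EI = 76000 kN·m²: δ_0 = 0.008547 m and δ_{EE} = 0.000617 m/kN.
Compatibility — the beam at E must follow the support down by 0.004 m: δ_0 − R_E·δ_{EE} = 0.004, so R_E = (0.008547 − 0.004)/0.000617 = 7.374 kN.
Moment equilibrium about D: M_D = Σ(load moments about D) − R_E·L = 57.2 − 7.374×5.2 = 18.86 kN·m.

M_D = 18.86 kN·m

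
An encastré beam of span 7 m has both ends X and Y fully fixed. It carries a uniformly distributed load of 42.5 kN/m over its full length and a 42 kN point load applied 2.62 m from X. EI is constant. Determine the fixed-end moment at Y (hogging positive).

Take the two fixed-end moments M_X, M_Y as redundants; the released structure is the simple span XY.
End rotations of the released simple span under the applied load (×1/EI):
  at X: UDL 42.5: wL³/(24EI) = 607.4/EI
  at Y: UDL 42.5: wL³/(24EI) = 607.4/EI
  at X: point load 42 at a = 2.62: Pab(L + b)/(6LEI) = 130.6/EI
  at Y: point load 42 at a = 2.62: Pab(L + a)/(6LEI) = 110.4/EI
  θ_X0 = 738/EI,  θ_Y0 = 717.8/EI
Flexibility coefficients: a unit moment at one end gives L/(3EI) there and L/(6EI) at the far end, so f₁₁ = f₂₂ = 2.333/EI and f₁₂ = f₂₁ = 1.167/EI.
Compatibility — zero rotation at each built-in end:
  2.333 M_X + 1.167 M_Y = 738
  1.167 M_X + 2.333 M_Y = 717.8
Solving the pair gives M_X = 216.6 kN·m and M_Y = 199.3 kN·m (hogging).

M_Y = 199.3 kN·m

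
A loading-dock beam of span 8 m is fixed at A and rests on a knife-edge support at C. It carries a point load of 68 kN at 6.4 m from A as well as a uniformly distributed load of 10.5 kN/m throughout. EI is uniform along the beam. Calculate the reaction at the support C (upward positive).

Remove the prop at C; the released (primary) structure is a cantilever built in at A.
Downward deflection at the released point C due to the loads:
  point load 68 at a = 6.4: Pa²(3L − a)/(6EI) = 8170/EI
  UDL 10.5: wL⁴/(8EI) = 5376/EI
  δ_0 = 13546/EI
Tip deflection under a unit load at C: L³/(3EI) = 170.7/EI.
The prop prevents deflection at C: R_C = δ_0/δ_{CC} = 13546/170.7 = 79.37 kN.

R_C = 79.37 kN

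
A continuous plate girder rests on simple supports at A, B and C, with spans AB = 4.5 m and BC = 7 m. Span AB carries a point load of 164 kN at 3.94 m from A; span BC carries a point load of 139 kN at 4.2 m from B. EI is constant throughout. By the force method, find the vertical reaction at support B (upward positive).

R_B = 246.3 kN

Take M_B as the redundant. Released structure: two simple spans AB and BC with a hinge at B.
Rotations at B on the released spans (each span's end-slope, ×1/EI):
  span AB: point load 164 at a = 3.94: Pab(L + a)/(6LEI) = 113.1/EI
  span BC: point load 139 at a = 4.2: Pab(L + b)/(6LEI) = 381.4/EI
  relative rotation θ_0 = (113.1 + 381.4)/EI = 494.5/EI
A unit hogging moment at B produces rotation L₁/(3EI) + L₂/(3EI) = 3.833/EI.
Compatibility: M_B·(L₁+L₂)/(3EI) = θ_0, giving M_B = 129 kN·m (hogging).
Span AB, ΣM about A with M_B applied at B: R_B^{AB}·4.5 = 646.2 + 129, so R_B^{AB} = 172.3 kN and R_A = 164 − 172.3 = -8.259 kN.
Span BC, ΣM about C: R_B^{BC}·7 = 389.2 + 129, so R_B^{BC} = 74.03 kN and R_C = 139 − 74.03 = 64.97 kN.
R_B = 172.3 + 74.03 = 246.3 kN.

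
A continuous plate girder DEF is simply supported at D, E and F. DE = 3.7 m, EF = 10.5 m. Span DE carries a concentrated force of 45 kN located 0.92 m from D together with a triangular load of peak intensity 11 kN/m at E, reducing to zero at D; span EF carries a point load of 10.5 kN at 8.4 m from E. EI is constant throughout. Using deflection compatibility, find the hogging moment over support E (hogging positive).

M_E = 15.5 kN·m

Take M_E as the redundant. Released structure: two simple spans DE and EF with a hinge at E.
End slopes at the hinge E, treating each span as simply supported:
  span DE: point load 45 at a = 0.92: Pab(L + a)/(6LEI) = 23.95/EI
  span DE: triangular load, peak 11: w₀L³/(45EI) = 12.38/EI
  span EF: point load 10.5 at a = 8.4: Pab(L + b)/(6LEI) = 37.04/EI
  relative rotation θ_0 = (36.33 + 37.04)/EI = 73.38/EI
A unit hogging moment at E produces rotation L₁/(3EI) + L₂/(3EI) = 4.733/EI.
Compatibility: M_E·(L₁+L₂)/(3EI) = θ_0, giving M_E = 15.5 kN·m (hogging).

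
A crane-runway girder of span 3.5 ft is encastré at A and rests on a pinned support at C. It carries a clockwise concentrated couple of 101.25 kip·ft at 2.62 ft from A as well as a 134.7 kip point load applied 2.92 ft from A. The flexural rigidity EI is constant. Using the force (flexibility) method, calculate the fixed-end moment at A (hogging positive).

Choose R_C as the redundant. The primary structure is the cantilever fixed at A.
Deflection at C on the released cantilever, summing each load's contribution:
  clockwise couple 101.25 at a = 2.62: M₀a(2L − a)/(2EI) = 581/EI
  point load 134.7 at a = 2.92: Pa²(3L − a)/(6EI) = 1451/EI
  δ_0 = 2032/EI
Tip deflection under a unit load at C: L³/(3EI) = 14.29/EI.
The prop prevents deflection at C: R_C = δ_0/δ_{CC} = 2032/14.29 = 142.2 kip.
Moment equilibrium about A: M_A = Σ(load moments about A) − R_C·L = 494.6 − 142.2×3.5 = -3.034 kip·ft.

M_A = -3.034 kip·ft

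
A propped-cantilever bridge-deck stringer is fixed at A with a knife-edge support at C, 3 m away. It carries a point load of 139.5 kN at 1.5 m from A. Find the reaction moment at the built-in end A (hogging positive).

Release the roller at C. Primary structure: cantilever fixed at A.
Downward deflection at the released point C due to the loads:
  point load 139.5 at a = 1.5: Pa²(3L − a)/(6EI) = 392.3/EI
Tip deflection under a unit load at C: L³/(3EI) = 9/EI.
The prop prevents deflection at C: R_C = δ_0/δ_{CC} = 392.3/9 = 43.59 kN.
Moment equilibrium about A: M_A = Σ(load moments about A) − R_C·L = 209.2 − 43.59×3 = 78.47 kN·m.

M_A = 78.47 kN·m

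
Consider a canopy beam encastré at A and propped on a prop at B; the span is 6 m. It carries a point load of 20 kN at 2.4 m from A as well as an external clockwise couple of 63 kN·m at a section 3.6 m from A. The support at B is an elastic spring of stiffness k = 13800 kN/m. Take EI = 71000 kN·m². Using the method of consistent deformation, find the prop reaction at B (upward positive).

R_B = 16.23 kN

Release the roller at B. Primary structure: cantilever fixed at A.
Primary-structure tip deflection at B by superposition:
  point load 20 at a = 2.4: Pa²(3L − a)/(6EI) = 299.5/EI
  clockwise couple 63 at a = 3.6: M₀a(2L − a)/(2EI) = 952.6/EI
  δ_0 = 1252/EI
Flexibility coefficient — unit upward force at B: δ_{BB} = L³/(3EI) = 72/EI.
With EI = 71000 kN·m²: δ_0 = 0.017635 m and δ_{BB} = 0.001014 m/kN.
Compatibility — the spring shortens by R_B/k under the reaction it provides: δ_0 − R_B·δ_{BB} = R_B/k. With 1/k = 0.000072 m/kN, R_B = δ_0 / (δ_{BB} + 1/k) = 0.017635 / (0.001014 + 0.000072) = 16.23 kN.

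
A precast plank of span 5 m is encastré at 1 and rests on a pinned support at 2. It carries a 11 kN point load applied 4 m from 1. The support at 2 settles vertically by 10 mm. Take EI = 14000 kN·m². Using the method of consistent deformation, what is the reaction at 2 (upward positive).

Release the roller at 2. Primary structure: cantilever fixed at 1.
Downward deflection at the released point 2 due to the loads:
  point load 11 at a = 4: Pa²(3L − a)/(6EI) = 322.7/EI
Flexibility coefficient — unit upward force at 2: δ_{22} = L³/(3EI) = 41.67/EI.
With EI = 14000 kN·m²: δ_0 = 0.023048 m and δ_{22} = 0.002976 m/kN.
Compatibility — the beam at 2 must follow the support down by 0.01 m: δ_0 − R_2·δ_{22} = 0.01, so R_2 = (0.023048 − 0.01)/0.002976 = 4.384 kN.

R_2 = 4.384 kN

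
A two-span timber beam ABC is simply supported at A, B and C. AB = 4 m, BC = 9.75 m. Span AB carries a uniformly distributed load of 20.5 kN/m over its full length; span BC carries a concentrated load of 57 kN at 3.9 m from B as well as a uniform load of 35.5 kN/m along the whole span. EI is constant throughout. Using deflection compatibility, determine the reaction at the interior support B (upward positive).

Insert a hinge at B; M_B is the redundant, and each span becomes simply supported.
Rotations at B on the released spans (each span's end-slope, ×1/EI):
  span AB: UDL 20.5: wL³/(24EI) = 54.67/EI
  span BC: point load 57 at a = 3.9: Pab(L + b)/(6LEI) = 346.8/EI
  span BC: UDL 35.5: wL³/(24EI) = 1371/EI
  relative rotation θ_0 = (54.67 + 1718)/EI = 1772/EI
A unit hogging moment at B produces rotation L₁/(3EI) + L₂/(3EI) = 4.583/EI.
Compatibility: M_B·(L₁+L₂)/(3EI) = θ_0, giving M_B = 386.7 kN·m (hogging).
Span AB, ΣM about A with M_B applied at B: R_B^{AB}·4 = 164 + 386.7, so R_B^{AB} = 137.7 kN and R_A = 82 − 137.7 = -55.68 kN.
Span BC, ΣM about C: R_B^{BC}·9.75 = 2021 + 386.7, so R_B^{BC} = 246.9 kN and R_C = 403.1 − 246.9 = 156.2 kN.
R_B = 137.7 + 246.9 = 384.6 kN.

R_B = 384.6 kN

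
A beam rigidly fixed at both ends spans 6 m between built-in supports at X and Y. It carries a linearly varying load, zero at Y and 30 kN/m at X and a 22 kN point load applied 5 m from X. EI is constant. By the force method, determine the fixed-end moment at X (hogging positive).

M_X = 57.06 kN·m

Release both end moments; the primary structure is a simply-supported span XY with redundants M_X and M_Y.
Simple-span end rotations at X and Y under the given loads:
  at X: triangular load, peak 30: w₀L³/(45EI) = 144/EI
  at Y: triangular load, peak 30: 7w₀L³/(360EI) = 126/EI
  at X: point load 22 at a = 5: Pab(L + b)/(6LEI) = 21.39/EI
  at Y: point load 22 at a = 5: Pab(L + a)/(6LEI) = 33.61/EI
  θ_X0 = 165.4/EI,  θ_Y0 = 159.6/EI
Flexibility coefficients: a unit moment at one end gives L/(3EI) there and L/(6EI) at the far end, so f₁₁ = f₂₂ = 2/EI and f₁₂ = f₂₁ = 1/EI.
Compatibility — zero rotation at each built-in end:
  2 M_X + 1 M_Y = 165.4
  1 M_X + 2 M_Y = 159.6
Solving the pair gives M_X = 57.06 kN·m and M_Y = 51.28 kN·m (hogging).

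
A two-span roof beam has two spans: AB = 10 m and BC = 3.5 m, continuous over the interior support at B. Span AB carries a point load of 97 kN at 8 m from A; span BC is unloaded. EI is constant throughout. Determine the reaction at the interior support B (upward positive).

R_B = 117.5 kN

Take M_B as the redundant. Released structure: two simple spans AB and BC with a hinge at B.
End slopes at the hinge B, treating each span as simply supported:
  span AB: point load 97 at a = 8: Pab(L + a)/(6LEI) = 465.6/EI
  relative rotation θ_0 = (465.6 + 0)/EI = 465.6/EI
A unit hogging moment at B produces rotation L₁/(3EI) + L₂/(3EI) = 4.5/EI.
Compatibility: M_B·(L₁+L₂)/(3EI) = θ_0, giving M_B = 103.5 kN·m (hogging).
Span AB, ΣM about A with M_B applied at B: R_B^{AB}·10 = 776 + 103.5, so R_B^{AB} = 87.95 kN and R_A = 97 − 87.95 = 9.053 kN.
Span BC, ΣM about C: R_B^{BC}·3.5 = 0 + 103.5, so R_B^{BC} = 29.56 kN and R_C = 0 − 29.56 = -29.56 kN.
R_B = 87.95 + 29.56 = 117.5 kN.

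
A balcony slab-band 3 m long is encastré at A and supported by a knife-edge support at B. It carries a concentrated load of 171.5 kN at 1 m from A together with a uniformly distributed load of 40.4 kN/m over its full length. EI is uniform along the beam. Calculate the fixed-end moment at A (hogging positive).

M_A = 140.7 kN·m

Release the roller at B. Primary structure: cantilever fixed at A.
Downward deflection at the released point B due to the loads:
  point load 171.5 at a = 1: Pa²(3L − a)/(6EI) = 228.7/EI
  UDL 40.4: wL⁴/(8EI) = 409.1/EI
  δ_0 = 637.7/EI
Tip deflection under a unit load at B: L³/(3EI) = 9/EI.
The prop prevents deflection at B: R_B = δ_0/δ_{BB} = 637.7/9 = 70.86 kN.
Moment equilibrium about A: M_A = Σ(load moments about A) − R_B·L = 353.3 − 70.86×3 = 140.7 kN·m.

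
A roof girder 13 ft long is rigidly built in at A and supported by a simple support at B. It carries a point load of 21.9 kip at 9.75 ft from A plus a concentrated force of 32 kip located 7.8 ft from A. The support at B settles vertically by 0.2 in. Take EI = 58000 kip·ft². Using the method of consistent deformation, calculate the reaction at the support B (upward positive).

Release the roller at B. Primary structure: cantilever fixed at A.
Deflection at B on the released cantilever, summing each load's contribution:
  point load 21.9 at a = 9.75: Pa²(3L − a)/(6EI) = 10149/EI
  point load 32 at a = 7.8: Pa²(3L − a)/(6EI) = 10124/EI
  δ_0 = 20273/EI
Tip deflection under a unit load at B: L³/(3EI) = 732.3/EI.
With EI = 58000 kip·ft²: δ_0 = 0.34953 ft and δ_{BB} = 0.012626 ft/kip.
Compatibility — the beam at B must follow the support down by 0.01667 ft: δ_0 − R_B·δ_{BB} = 0.01667, so R_B = (0.34953 − 0.01667)/0.012626 = 26.36 kip.

R_B = 26.36 kip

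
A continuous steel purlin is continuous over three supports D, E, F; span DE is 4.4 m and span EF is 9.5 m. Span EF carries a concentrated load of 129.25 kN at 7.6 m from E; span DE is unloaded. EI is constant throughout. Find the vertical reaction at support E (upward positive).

Take M_E as the redundant. Released structure: two simple spans DE and EF with a hinge at E.
Discontinuity in slope at E on the released structure — sum the simple-span end rotations:
  span EF: point load 129.25 at a = 7.6: Pab(L + b)/(6LEI) = 373.3/EI
  relative rotation θ_0 = (0 + 373.3)/EI = 373.3/EI
A unit hogging moment at E produces rotation L₁/(3EI) + L₂/(3EI) = 4.633/EI.
Compatibility: M_E·(L₁+L₂)/(3EI) = θ_0, giving M_E = 80.56 kN·m (hogging).
Span DE, ΣM about D with M_E applied at E: R_E^{DE}·4.4 = 0 + 80.56, so R_E^{DE} = 18.31 kN and R_D = 0 − 18.31 = -18.31 kN.
Span EF, ΣM about F: R_E^{EF}·9.5 = 245.6 + 80.56, so R_E^{EF} = 34.33 kN and R_F = 129.2 − 34.33 = 94.92 kN.
R_E = 18.31 + 34.33 = 52.64 kN.

R_E = 52.64 kN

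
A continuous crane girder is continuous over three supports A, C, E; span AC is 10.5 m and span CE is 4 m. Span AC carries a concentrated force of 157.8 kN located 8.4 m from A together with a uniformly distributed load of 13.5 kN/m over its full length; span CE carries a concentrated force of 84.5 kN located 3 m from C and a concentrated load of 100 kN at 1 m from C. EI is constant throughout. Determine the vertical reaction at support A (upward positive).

Release continuity at C by inserting a hinge; the redundant is the internal moment M_C. The primary structure is two simply-supported spans AC and CE.
Discontinuity in slope at C on the released structure — sum the simple-span end rotations:
  span AC: point load 157.8 at a = 8.4: Pab(L + a)/(6LEI) = 835.1/EI
  span AC: UDL 13.5: wL³/(24EI) = 651.2/EI
  span CE: point load 84.5 at a = 3: Pab(L + b)/(6LEI) = 52.81/EI
  span CE: point load 100 at a = 1: Pab(L + b)/(6LEI) = 87.5/EI
  relative rotation θ_0 = (1486 + 140.3)/EI = 1627/EI
A unit hogging moment at C produces rotation L₁/(3EI) + L₂/(3EI) = 4.833/EI.
Compatibility: M_C·(L₁+L₂)/(3EI) = θ_0, giving M_C = 336.5 kN·m (hogging).
Span AC, ΣM about A with M_C applied at C: R_C^{AC}·10.5 = 2070 + 336.5, so R_C^{AC} = 229.2 kN and R_A = 299.6 − 229.2 = 70.38 kN.

R_A = 70.38 kN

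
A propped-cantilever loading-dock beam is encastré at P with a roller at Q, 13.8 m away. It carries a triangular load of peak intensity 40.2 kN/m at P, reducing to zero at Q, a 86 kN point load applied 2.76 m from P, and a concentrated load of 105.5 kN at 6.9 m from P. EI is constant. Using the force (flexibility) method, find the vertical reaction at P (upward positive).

R_P = 375.6 kN

Take the reaction at Q as the redundant and release it; the primary structure is a cantilever fixed at P.
Primary-structure tip deflection at Q by superposition:
  triangular load, peak 40.2 at the fixed end: w₀L⁴/(30EI) = 48598/EI
  point load 86 at a = 2.76: Pa²(3L − a)/(6EI) = 4219/EI
  point load 105.5 at a = 6.9: Pa²(3L − a)/(6EI) = 28881/EI
  δ_0 = 81699/EI
Tip deflection under a unit load at Q: L³/(3EI) = 876/EI.
Compatibility at Q: δ_0 − R_Q·δ_{QQ} = 0, so R_Q = 81699/876 = 93.26 kN.
Vertical equilibrium: R_P = ΣP − R_Q = 468.9 − 93.26 = 375.6 kN.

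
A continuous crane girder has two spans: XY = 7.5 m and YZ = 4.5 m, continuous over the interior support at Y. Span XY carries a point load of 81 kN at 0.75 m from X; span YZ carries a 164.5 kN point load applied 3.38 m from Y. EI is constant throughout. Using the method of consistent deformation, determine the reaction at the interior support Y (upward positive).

Take M_Y as the redundant. Released structure: two simple spans XY and YZ with a hinge at Y.
Rotations at Y on the released spans (each span's end-slope, ×1/EI):
  span XY: point load 81 at a = 0.75: Pab(L + a)/(6LEI) = 75.18/EI
  span YZ: point load 164.5 at a = 3.38: Pab(L + b)/(6LEI) = 129.6/EI
  relative rotation θ_0 = (75.18 + 129.6)/EI = 204.8/EI
A unit hogging moment at Y produces rotation L₁/(3EI) + L₂/(3EI) = 4/EI.
Slope continuity at Y: θ_0 = M_Y·4/EI, so M_Y = 204.8/4 = 51.2 kN·m (hogging).
Span XY, ΣM about X with M_Y applied at Y: R_Y^{XY}·7.5 = 60.75 + 51.2, so R_Y^{XY} = 14.93 kN and R_X = 81 − 14.93 = 66.07 kN.
Span YZ, ΣM about Z: R_Y^{YZ}·4.5 = 184.2 + 51.2, so R_Y^{YZ} = 52.32 kN and R_Z = 164.5 − 52.32 = 112.2 kN.
R_Y = 14.93 + 52.32 = 67.25 kN.

R_Y = 67.25 kN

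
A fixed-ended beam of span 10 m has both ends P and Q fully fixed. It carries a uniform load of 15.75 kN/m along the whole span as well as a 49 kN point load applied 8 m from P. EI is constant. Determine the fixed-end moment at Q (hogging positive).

M_Q = 194 kN·m

Take the two fixed-end moments M_P, M_Q as redundants; the released structure is the simple span PQ.
End rotations of the released simple span under the applied load (×1/EI):
  at P: UDL 15.75: wL³/(24EI) = 656.2/EI
  at Q: UDL 15.75: wL³/(24EI) = 656.2/EI
  at P: point load 49 at a = 8: Pab(L + b)/(6LEI) = 156.8/EI
  at Q: point load 49 at a = 8: Pab(L + a)/(6LEI) = 235.2/EI
  θ_P0 = 813/EI,  θ_Q0 = 891.5/EI
Flexibility coefficients: a unit moment at one end gives L/(3EI) there and L/(6EI) at the far end, so f₁₁ = f₂₂ = 3.333/EI and f₁₂ = f₂₁ = 1.667/EI.
Compatibility — zero rotation at each built-in end:
  3.333 M_P + 1.667 M_Q = 813
  1.667 M_P + 3.333 M_Q = 891.5
Solving the pair gives M_P = 146.9 kN·m and M_Q = 194 kN·m (hogging).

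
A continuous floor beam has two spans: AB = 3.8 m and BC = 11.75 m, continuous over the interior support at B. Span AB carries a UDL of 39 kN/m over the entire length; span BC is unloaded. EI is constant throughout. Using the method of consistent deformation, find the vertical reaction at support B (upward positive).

R_B = 80.09 kN

Take M_B as the redundant. Released structure: two simple spans AB and BC with a hinge at B.
Discontinuity in slope at B on the released structure — sum the simple-span end rotations:
  span AB: UDL 39: wL³/(24EI) = 89.17/EI
  relative rotation θ_0 = (89.17 + 0)/EI = 89.17/EI
A unit hogging moment at B produces rotation L₁/(3EI) + L₂/(3EI) = 5.183/EI.
Slope continuity at B: θ_0 = M_B·5.183/EI, so M_B = 89.17/5.183 = 17.2 kN·m (hogging).
Span AB, ΣM about A with M_B applied at B: R_B^{AB}·3.8 = 281.6 + 17.2, so R_B^{AB} = 78.63 kN and R_A = 148.2 − 78.63 = 69.57 kN.
Span BC, ΣM about C: R_B^{BC}·11.75 = 0 + 17.2, so R_B^{BC} = 1.464 kN and R_C = 0 − 1.464 = -1.464 kN.
R_B = 78.63 + 1.464 = 80.09 kN.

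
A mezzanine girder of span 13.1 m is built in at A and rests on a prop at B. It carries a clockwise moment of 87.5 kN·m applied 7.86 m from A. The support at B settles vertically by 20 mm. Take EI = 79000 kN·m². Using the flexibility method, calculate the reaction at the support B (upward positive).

Remove the prop at B; the released (primary) structure is a cantilever built in at A.
Free-end deflection of the primary structure under the applied loading (downward +):
  clockwise couple 87.5 at a = 7.86: M₀a(2L − a)/(2EI) = 6307/EI
Tip deflection under a unit load at B: L³/(3EI) = 749.4/EI.
With EI = 79000 kN·m²: δ_0 = 0.079831 m and δ_{BB} = 0.009486 m/kN.
Compatibility — the beam at B must follow the support down by 0.02 m: δ_0 − R_B·δ_{BB} = 0.02, so R_B = (0.079831 − 0.02)/0.009486 = 6.308 kN.

R_B = 6.308 kN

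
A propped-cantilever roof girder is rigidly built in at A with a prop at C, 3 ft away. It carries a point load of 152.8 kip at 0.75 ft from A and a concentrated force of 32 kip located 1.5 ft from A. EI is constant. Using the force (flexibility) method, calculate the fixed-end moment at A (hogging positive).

Take the reaction at C as the redundant and release it; the primary structure is a cantilever fixed at A.
Primary-structure tip deflection at C by superposition:
  point load 152.8 at a = 0.75: Pa²(3L − a)/(6EI) = 118.2/EI
  point load 32 at a = 1.5: Pa²(3L − a)/(6EI) = 90/EI
  δ_0 = 208.2/EI
Tip deflection under a unit load at C: L³/(3EI) = 9/EI.
The prop prevents deflection at C: R_C = δ_0/δ_{CC} = 208.2/9 = 23.13 kip.
Moment equilibrium about A: M_A = Σ(load moments about A) − R_C·L = 162.6 − 23.13×3 = 93.21 kip·ft.

M_A = 93.21 kip·ft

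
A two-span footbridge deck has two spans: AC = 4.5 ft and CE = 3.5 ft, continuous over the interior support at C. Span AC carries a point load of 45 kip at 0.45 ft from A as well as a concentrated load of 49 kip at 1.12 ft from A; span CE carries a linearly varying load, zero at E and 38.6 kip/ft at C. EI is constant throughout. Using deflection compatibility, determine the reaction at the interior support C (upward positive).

R_C = 78.95 kip

Insert a hinge at C; M_C is the redundant, and each span becomes simply supported.
Rotations at C on the released spans (each span's end-slope, ×1/EI):
  span AC: point load 45 at a = 0.45: Pab(L + a)/(6LEI) = 15.04/EI
  span AC: point load 49 at a = 1.12: Pab(L + a)/(6LEI) = 38.61/EI
  span CE: triangular load, peak 38.6: w₀L³/(45EI) = 36.78/EI
  relative rotation θ_0 = (53.65 + 36.78)/EI = 90.42/EI
A unit hogging moment at C produces rotation L₁/(3EI) + L₂/(3EI) = 2.667/EI.
Compatibility: M_C·(L₁+L₂)/(3EI) = θ_0, giving M_C = 33.91 kip·ft (hogging).
Span AC, ΣM about A with M_C applied at C: R_C^{AC}·4.5 = 75.13 + 33.91, so R_C^{AC} = 24.23 kip and R_A = 94 − 24.23 = 69.77 kip.
Span CE, ΣM about E: R_C^{CE}·3.5 = 157.6 + 33.91, so R_C^{CE} = 54.72 kip and R_E = 67.55 − 54.72 = 12.83 kip.
R_C = 24.23 + 54.72 = 78.95 kip.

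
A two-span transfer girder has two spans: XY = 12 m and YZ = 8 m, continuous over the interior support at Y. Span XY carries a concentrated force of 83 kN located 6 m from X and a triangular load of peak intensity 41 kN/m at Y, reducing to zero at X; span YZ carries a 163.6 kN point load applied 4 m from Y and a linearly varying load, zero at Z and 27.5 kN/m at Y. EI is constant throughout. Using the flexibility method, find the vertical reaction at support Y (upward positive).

R_Y = 463.4 kN

Release continuity at Y by inserting a hinge; the redundant is the internal moment M_Y. The primary structure is two simply-supported spans XY and YZ.
End slopes at the hinge Y, treating each span as simply supported:
  span XY: point load 83 at a = 6: Pab(L + a)/(6LEI) = 747/EI
  span XY: triangular load, peak 41: w₀L³/(45EI) = 1574/EI
  span YZ: point load 163.6 at a = 4: Pab(L + b)/(6LEI) = 654.4/EI
  span YZ: triangular load, peak 27.5: w₀L³/(45EI) = 312.9/EI
  relative rotation θ_0 = (2321 + 967.3)/EI = 3289/EI
A unit hogging moment at Y produces rotation L₁/(3EI) + L₂/(3EI) = 6.667/EI.
Compatibility: M_Y·(L₁+L₂)/(3EI) = θ_0, giving M_Y = 493.3 kN·m (hogging).
Span XY, ΣM about X with M_Y applied at Y: R_Y^{XY}·12 = 2466 + 493.3, so R_Y^{XY} = 246.6 kN and R_X = 329 − 246.6 = 82.39 kN.
Span YZ, ΣM about Z: R_Y^{YZ}·8 = 1241 + 493.3, so R_Y^{YZ} = 216.8 kN and R_Z = 273.6 − 216.8 = 56.8 kN.
R_Y = 246.6 + 216.8 = 463.4 kN.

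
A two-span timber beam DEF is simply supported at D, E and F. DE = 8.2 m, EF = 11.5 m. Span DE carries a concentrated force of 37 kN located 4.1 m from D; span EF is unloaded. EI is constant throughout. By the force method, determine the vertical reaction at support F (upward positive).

R_F = -2.059 kN

Release continuity at E by inserting a hinge; the redundant is the internal moment M_E. The primary structure is two simply-supported spans DE and EF.
End slopes at the hinge E, treating each span as simply supported:
  span DE: point load 37 at a = 4.1: Pab(L + a)/(6LEI) = 155.5/EI
  relative rotation θ_0 = (155.5 + 0)/EI = 155.5/EI
A unit hogging moment at E produces rotation L₁/(3EI) + L₂/(3EI) = 6.567/EI.
Compatibility: M_E·(L₁+L₂)/(3EI) = θ_0, giving M_E = 23.68 kN·m (hogging).
Span EF, ΣM about F: R_E^{EF}·11.5 = 0 + 23.68, so R_E^{EF} = 2.059 kN and R_F = 0 − 2.059 = -2.059 kN.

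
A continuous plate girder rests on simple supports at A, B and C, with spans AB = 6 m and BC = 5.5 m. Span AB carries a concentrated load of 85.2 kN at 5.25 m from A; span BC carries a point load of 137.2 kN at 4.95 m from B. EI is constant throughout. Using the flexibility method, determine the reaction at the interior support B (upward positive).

Release continuity at B by inserting a hinge; the redundant is the internal moment M_B. The primary structure is two simply-supported spans AB and BC.
Discontinuity in slope at B on the released structure — sum the simple-span end rotations:
  span AB: point load 85.2 at a = 5.25: Pab(L + a)/(6LEI) = 104.8/EI
  span BC: point load 137.2 at a = 4.95: Pab(L + b)/(6LEI) = 68.48/EI
  relative rotation θ_0 = (104.8 + 68.48)/EI = 173.3/EI
A unit hogging moment at B produces rotation L₁/(3EI) + L₂/(3EI) = 3.833/EI.
Slope continuity at B: θ_0 = M_B·3.833/EI, so M_B = 173.3/3.833 = 45.21 kN·m (hogging).
Span AB, ΣM about A with M_B applied at B: R_B^{AB}·6 = 447.3 + 45.21, so R_B^{AB} = 82.09 kN and R_A = 85.2 − 82.09 = 3.115 kN.
Span BC, ΣM about C: R_B^{BC}·5.5 = 75.46 + 45.21, so R_B^{BC} = 21.94 kN and R_C = 137.2 − 21.94 = 115.3 kN.
R_B = 82.09 + 21.94 = 104 kN.

R_B = 104 kN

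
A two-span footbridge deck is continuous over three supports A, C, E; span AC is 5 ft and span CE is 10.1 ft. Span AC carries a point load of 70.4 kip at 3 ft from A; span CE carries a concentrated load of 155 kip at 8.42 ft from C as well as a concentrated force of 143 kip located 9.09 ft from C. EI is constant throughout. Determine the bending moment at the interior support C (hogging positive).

M_C = 154.9 kip·ft

Insert a hinge at C; M_C is the redundant, and each span becomes simply supported.
End slopes at the hinge C, treating each span as simply supported:
  span AC: point load 70.4 at a = 3: Pab(L + a)/(6LEI) = 112.6/EI
  span CE: point load 155 at a = 8.42: Pab(L + b)/(6LEI) = 426.2/EI
  span CE: point load 143 at a = 9.09: Pab(L + b)/(6LEI) = 240.7/EI
  relative rotation θ_0 = (112.6 + 666.9)/EI = 779.5/EI
A unit hogging moment at C produces rotation L₁/(3EI) + L₂/(3EI) = 5.033/EI.
Compatibility: M_C·(L₁+L₂)/(3EI) = θ_0, giving M_C = 154.9 kip·ft (hogging).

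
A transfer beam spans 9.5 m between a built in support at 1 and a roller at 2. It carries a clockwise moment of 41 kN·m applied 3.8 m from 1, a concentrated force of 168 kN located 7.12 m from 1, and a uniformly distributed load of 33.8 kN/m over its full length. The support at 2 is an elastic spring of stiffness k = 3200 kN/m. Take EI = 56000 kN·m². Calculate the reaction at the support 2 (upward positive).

Choose R_2 as the redundant. The primary structure is the cantilever fixed at 1.
Downward deflection at the released point 2 due to the loads:
  clockwise couple 41 at a = 3.8: M₀a(2L − a)/(2EI) = 1184/EI
  point load 168 at a = 7.12: Pa²(3L − a)/(6EI) = 30348/EI
  UDL 33.8: wL⁴/(8EI) = 34413/EI
  δ_0 = 65945/EI
Flexibility coefficient — unit upward force at 2: δ_{22} = L³/(3EI) = 285.8/EI.
With EI = 56000 kN·m²: δ_0 = 1.1776 m and δ_{22} = 0.005103 m/kN.
Compatibility — the spring shortens by R_2/k under the reaction it provides: δ_0 − R_2·δ_{22} = R_2/k. With 1/k = 0.000313 m/kN, R_2 = δ_0 / (δ_{22} + 1/k) = 1.1776 / (0.005103 + 0.000313) = 217.4 kN.

R_2 = 217.4 kN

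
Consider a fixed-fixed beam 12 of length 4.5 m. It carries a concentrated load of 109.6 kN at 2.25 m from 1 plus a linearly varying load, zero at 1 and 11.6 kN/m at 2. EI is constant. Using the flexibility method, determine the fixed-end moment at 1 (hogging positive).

M_1 = 69.48 kN·m

Take the two fixed-end moments M_1, M_2 as redundants; the released structure is the simple span 12.
Simple-span end rotations at 1 and 2 under the given loads:
  at 1: point load 109.6 at a = 2.25: Pab(L + b)/(6LEI) = 138.7/EI
  at 2: point load 109.6 at a = 2.25: Pab(L + a)/(6LEI) = 138.7/EI
  at 1: triangular load, peak 11.6: 7w₀L³/(360EI) = 20.55/EI
  at 2: triangular load, peak 11.6: w₀L³/(45EI) = 23.49/EI
  θ_10 = 159.3/EI,  θ_20 = 162.2/EI
Flexibility coefficients: a unit moment at one end gives L/(3EI) there and L/(6EI) at the far end, so f₁₁ = f₂₂ = 1.5/EI and f₁₂ = f₂₁ = 0.75/EI.
Compatibility — zero rotation at each built-in end:
  1.5 M_1 + 0.75 M_2 = 159.3
  0.75 M_1 + 1.5 M_2 = 162.2
Solving the pair gives M_1 = 69.48 kN·m and M_2 = 73.39 kN·m (hogging).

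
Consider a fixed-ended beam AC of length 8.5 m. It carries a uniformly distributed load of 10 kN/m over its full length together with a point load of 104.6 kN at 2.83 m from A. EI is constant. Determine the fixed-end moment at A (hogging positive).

M_A = 191.9 kN·m

Take the two fixed-end moments M_A, M_C as redundants; the released structure is the simple span AC.
Simple-span end rotations at A and C under the given loads:
  at A: UDL 10: wL³/(24EI) = 255.9/EI
  at C: UDL 10: wL³/(24EI) = 255.9/EI
  at A: point load 104.6 at a = 2.83: Pab(L + b)/(6LEI) = 466.3/EI
  at C: point load 104.6 at a = 2.83: Pab(L + a)/(6LEI) = 372.9/EI
  θ_A0 = 722.2/EI,  θ_C0 = 628.8/EI
Flexibility coefficients: a unit moment at one end gives L/(3EI) there and L/(6EI) at the far end, so f₁₁ = f₂₂ = 2.833/EI and f₁₂ = f₂₁ = 1.417/EI.
Compatibility — zero rotation at each built-in end:
  2.833 M_A + 1.417 M_C = 722.2
  1.417 M_A + 2.833 M_C = 628.8
Solving the pair gives M_A = 191.9 kN·m and M_C = 126 kN·m (hogging).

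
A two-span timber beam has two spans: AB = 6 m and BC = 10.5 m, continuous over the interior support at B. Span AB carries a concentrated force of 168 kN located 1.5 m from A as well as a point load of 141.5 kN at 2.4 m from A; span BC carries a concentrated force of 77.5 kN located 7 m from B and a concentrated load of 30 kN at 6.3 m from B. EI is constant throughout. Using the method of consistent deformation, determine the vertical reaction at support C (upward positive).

Insert a hinge at B; M_B is the redundant, and each span becomes simply supported.
Rotations at B on the released spans (each span's end-slope, ×1/EI):
  span AB: point load 168 at a = 1.5: Pab(L + a)/(6LEI) = 236.2/EI
  span AB: point load 141.5 at a = 2.4: Pab(L + a)/(6LEI) = 285.3/EI
  span BC: point load 77.5 at a = 7: Pab(L + b)/(6LEI) = 421.9/EI
  span BC: point load 30 at a = 6.3: Pab(L + b)/(6LEI) = 185.2/EI
  relative rotation θ_0 = (521.5 + 607.2)/EI = 1129/EI
A unit hogging moment at B produces rotation L₁/(3EI) + L₂/(3EI) = 5.5/EI.
Compatibility: M_B·(L₁+L₂)/(3EI) = θ_0, giving M_B = 205.2 kN·m (hogging).
Span BC, ΣM about C: R_B^{BC}·10.5 = 397.2 + 205.2, so R_B^{BC} = 57.38 kN and R_C = 107.5 − 57.38 = 50.12 kN.

R_C = 50.12 kN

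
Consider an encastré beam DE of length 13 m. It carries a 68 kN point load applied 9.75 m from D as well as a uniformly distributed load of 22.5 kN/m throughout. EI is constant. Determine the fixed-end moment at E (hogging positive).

M_E = 441.2 kN·m

Release both end moments; the primary structure is a simply-supported span DE with redundants M_D and M_E.
End rotations of the released simple span under the applied load (×1/EI):
  at D: point load 68 at a = 9.75: Pab(L + b)/(6LEI) = 448.9/EI
  at E: point load 68 at a = 9.75: Pab(L + a)/(6LEI) = 628.5/EI
  at D: UDL 22.5: wL³/(24EI) = 2060/EI
  at E: UDL 22.5: wL³/(24EI) = 2060/EI
  θ_D0 = 2509/EI,  θ_E0 = 2688/EI
Flexibility coefficients: a unit moment at one end gives L/(3EI) there and L/(6EI) at the far end, so f₁₁ = f₂₂ = 4.333/EI and f₁₂ = f₂₁ = 2.167/EI.
Compatibility — zero rotation at each built-in end:
  4.333 M_D + 2.167 M_E = 2509
  2.167 M_D + 4.333 M_E = 2688
Solving the pair gives M_D = 358.3 kN·m and M_E = 441.2 kN·m (hogging).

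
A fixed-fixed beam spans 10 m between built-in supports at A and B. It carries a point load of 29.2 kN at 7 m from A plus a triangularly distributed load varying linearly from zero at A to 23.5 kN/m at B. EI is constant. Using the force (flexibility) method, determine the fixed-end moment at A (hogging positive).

Take the two fixed-end moments M_A, M_B as redundants; the released structure is the simple span AB.
On the primary (simply-supported) span, the end slopes from the loading are:
  at A: point load 29.2 at a = 7: Pab(L + b)/(6LEI) = 132.9/EI
  at B: point load 29.2 at a = 7: Pab(L + a)/(6LEI) = 173.7/EI
  at A: triangular load, peak 23.5: 7w₀L³/(360EI) = 456.9/EI
  at B: triangular load, peak 23.5: w₀L³/(45EI) = 522.2/EI
  θ_A0 = 589.8/EI,  θ_B0 = 696/EI
Flexibility coefficients: a unit moment at one end gives L/(3EI) there and L/(6EI) at the far end, so f₁₁ = f₂₂ = 3.333/EI and f₁₂ = f₂₁ = 1.667/EI.
Compatibility — zero rotation at each built-in end:
  3.333 M_A + 1.667 M_B = 589.8
  1.667 M_A + 3.333 M_B = 696
Solving the pair gives M_A = 96.73 kN·m and M_B = 160.4 kN·m (hogging).

M_A = 96.73 kN·m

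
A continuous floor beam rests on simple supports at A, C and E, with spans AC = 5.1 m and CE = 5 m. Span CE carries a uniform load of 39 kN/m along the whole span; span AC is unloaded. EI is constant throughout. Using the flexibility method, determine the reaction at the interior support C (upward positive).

Release continuity at C by inserting a hinge; the redundant is the internal moment M_C. The primary structure is two simply-supported spans AC and CE.
Discontinuity in slope at C on the released structure — sum the simple-span end rotations:
  span CE: UDL 39: wL³/(24EI) = 203.1/EI
  relative rotation θ_0 = (0 + 203.1)/EI = 203.1/EI
A unit hogging moment at C produces rotation L₁/(3EI) + L₂/(3EI) = 3.367/EI.
Compatibility: M_C·(L₁+L₂)/(3EI) = θ_0, giving M_C = 60.33 kN·m (hogging).
Span AC, ΣM about A with M_C applied at C: R_C^{AC}·5.1 = 0 + 60.33, so R_C^{AC} = 11.83 kN and R_A = 0 − 11.83 = -11.83 kN.
Span CE, ΣM about E: R_C^{CE}·5 = 487.5 + 60.33, so R_C^{CE} = 109.6 kN and R_E = 195 − 109.6 = 85.43 kN.
R_C = 11.83 + 109.6 = 121.4 kN.

R_C = 121.4 kN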